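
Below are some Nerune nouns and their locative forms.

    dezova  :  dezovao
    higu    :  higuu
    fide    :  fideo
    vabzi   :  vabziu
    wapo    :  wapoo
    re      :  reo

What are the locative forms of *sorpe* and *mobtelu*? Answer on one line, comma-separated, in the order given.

The pattern is height harmony: -u when the last vowel of the stem is a high vowel (*higu*, *vabzi*); -o when the last vowel of the stem is a non-high vowel (*dezova*, *fide*, *wapo*, *re*).
The last vowel of *sorpe* is /e/, which is a non-high vowel, so the suffix is -o, giving *sorpeo*.
Since the last vowel of *mobtelu* is /u/ (a high vowel), it takes -u, giving *mobteluu*.

sorpeo, mobteluu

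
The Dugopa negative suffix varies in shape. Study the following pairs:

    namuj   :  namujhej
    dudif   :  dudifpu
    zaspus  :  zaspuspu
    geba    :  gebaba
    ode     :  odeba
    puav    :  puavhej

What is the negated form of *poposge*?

poposgeba

The suffix is conditioned by the final sound: -pu when the stem ends in a voiceless consonant (*dudif*, *zaspus*); -hej when the stem ends in a voiced consonant (*namuj*, *puav*); -ba when the stem ends in a vowel (*geba*, *ode*).
*poposge*: final sound = /e/, a vowel → -ba → *poposgeba*.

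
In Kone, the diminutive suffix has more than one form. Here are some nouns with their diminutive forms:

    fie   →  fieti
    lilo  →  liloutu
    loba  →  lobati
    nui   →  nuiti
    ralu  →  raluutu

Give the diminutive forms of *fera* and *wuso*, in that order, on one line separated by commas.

The pattern is rounding harmony: -utu when the last vowel of the stem is a rounded vowel (*lilo*, *ralu*); -ti when the last vowel of the stem is an unrounded vowel (*fie*, *loba*, *nui*).
The last vowel of *fera* is /a/, which is an unrounded vowel, so the suffix is -ti, giving *ferati*.
The last vowel of *wuso* is /o/, which is a rounded vowel, so the suffix is -utu, giving *wusoutu*.

ferati, wusoutu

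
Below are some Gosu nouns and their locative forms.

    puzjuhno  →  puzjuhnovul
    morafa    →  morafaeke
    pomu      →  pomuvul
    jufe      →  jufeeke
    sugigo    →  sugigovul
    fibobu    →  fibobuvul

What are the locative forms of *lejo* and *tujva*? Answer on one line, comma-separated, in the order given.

Looking at the last vowel of each stem: -vul when the last vowel of the stem is a rounded vowel (*puzjuhno*, *pomu*, *sugigo*, *fibobu*); -eke when the last vowel of the stem is an unrounded vowel (*morafa*, *jufe*).
*lejo*: last vowel = /o/, a rounded vowel → -vul → *lejovul*.
*tujva* — last vowel /a/ (an unrounded vowel) → -eke → *tujvaeke*.

lejovul, tujvaeke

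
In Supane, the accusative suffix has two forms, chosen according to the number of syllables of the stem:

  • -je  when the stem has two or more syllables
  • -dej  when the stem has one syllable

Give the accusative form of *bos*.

*bos* (one syllable) → -dej → *bosdej*.

bosdej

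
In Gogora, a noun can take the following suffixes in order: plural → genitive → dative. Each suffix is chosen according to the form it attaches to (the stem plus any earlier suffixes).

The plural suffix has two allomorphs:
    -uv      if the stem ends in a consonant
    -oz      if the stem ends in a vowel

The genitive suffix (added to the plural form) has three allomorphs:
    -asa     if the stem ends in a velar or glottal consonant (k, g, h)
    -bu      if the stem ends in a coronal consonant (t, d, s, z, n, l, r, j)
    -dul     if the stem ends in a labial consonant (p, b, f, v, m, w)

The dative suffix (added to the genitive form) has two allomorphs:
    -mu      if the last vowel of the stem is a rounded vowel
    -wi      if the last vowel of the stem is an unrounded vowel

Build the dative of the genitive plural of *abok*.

The final sound of *abok* is /k/, which is a consonant, so the plural suffix is -uv, giving *abokuv*.
Since the final consonant of the plural form *abokuv* is /v/ (labial), it takes -dul, giving *abokuvdul*.
Since the last vowel of the genitive form *abokuvdul* is /u/ (a rounded vowel), it takes -mu, giving *abokuvdulmu*.

abokuvdulmu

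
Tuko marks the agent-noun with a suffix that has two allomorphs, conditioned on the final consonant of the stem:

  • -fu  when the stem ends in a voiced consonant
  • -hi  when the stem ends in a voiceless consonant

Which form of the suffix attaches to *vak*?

-hi

The final consonant of *vak* is /k/, which is voiceless, so the suffix is -hi.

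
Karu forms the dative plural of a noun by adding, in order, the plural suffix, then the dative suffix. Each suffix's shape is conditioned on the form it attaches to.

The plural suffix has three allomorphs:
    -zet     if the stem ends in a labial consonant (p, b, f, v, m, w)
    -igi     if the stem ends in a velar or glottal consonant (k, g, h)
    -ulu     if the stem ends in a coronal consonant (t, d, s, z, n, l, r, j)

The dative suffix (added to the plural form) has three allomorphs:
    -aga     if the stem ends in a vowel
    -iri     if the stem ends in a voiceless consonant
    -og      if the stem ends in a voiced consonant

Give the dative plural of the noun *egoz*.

*egoz*: final consonant = /z/, coronal → -ulu → *egozulu*.
Since the final sound of the plural form *egozulu* is /u/ (a vowel), it takes -aga, giving *egozuluaga*.

egozuluaga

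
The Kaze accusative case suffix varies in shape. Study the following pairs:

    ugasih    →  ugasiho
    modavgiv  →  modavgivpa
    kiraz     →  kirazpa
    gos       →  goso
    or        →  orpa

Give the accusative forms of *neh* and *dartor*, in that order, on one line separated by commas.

The alternation tracks the final consonant of the stem — -o when the stem ends in a voiceless consonant (*ugasih*, *gos*); -pa when the stem ends in a voiced consonant (*modavgiv*, *kiraz*, *or*).
The final consonant of *neh* is /h/, which is voiceless, so the suffix is -o, giving *neho*.
The final consonant of *dartor* is /r/, which is voiced, so the suffix is -pa, giving *dartorpa*.

neho, dartorpa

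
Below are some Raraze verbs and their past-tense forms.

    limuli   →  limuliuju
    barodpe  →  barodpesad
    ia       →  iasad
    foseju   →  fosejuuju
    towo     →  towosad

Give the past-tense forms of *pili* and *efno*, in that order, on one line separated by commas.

piliuju, efnosad

The alternation tracks the last vowel of the stem — -uju when the last vowel of the stem is a high vowel (*limuli*, *foseju*); -sad when the last vowel of the stem is a non-high vowel (*barodpe*, *ia*, *towo*).
*pili* — last vowel /i/ (a high vowel) → -uju → *piliuju*.
*efno* — last vowel /o/ (a non-high vowel) → -sad → *efnosad*.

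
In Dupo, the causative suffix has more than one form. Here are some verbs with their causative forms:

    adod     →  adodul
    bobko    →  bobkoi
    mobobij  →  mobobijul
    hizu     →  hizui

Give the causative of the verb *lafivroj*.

The alternation tracks the final sound of the stem — -ul when the stem ends in a consonant (*adod*, *mobobij*); -i when the stem ends in a vowel (*bobko*, *hizu*).
*lafivroj*: final sound = /j/, a consonant → -ul → *lafivrojul*.

lafivrojul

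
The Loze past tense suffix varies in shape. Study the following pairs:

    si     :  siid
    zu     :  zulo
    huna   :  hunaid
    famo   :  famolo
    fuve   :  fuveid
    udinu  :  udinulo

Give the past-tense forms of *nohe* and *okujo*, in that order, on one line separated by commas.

noheid, okujolo

The alternation tracks the last vowel of the stem — -lo when the last vowel of the stem is a rounded vowel (*zu*, *famo*, *udinu*); -id when the last vowel of the stem is an unrounded vowel (*si*, *huna*, *fuve*).
*nohe*: last vowel = /e/, an unrounded vowel → -id → *noheid*.
Since the last vowel of *okujo* is /o/ (a rounded vowel), it takes -lo, giving *okujolo*.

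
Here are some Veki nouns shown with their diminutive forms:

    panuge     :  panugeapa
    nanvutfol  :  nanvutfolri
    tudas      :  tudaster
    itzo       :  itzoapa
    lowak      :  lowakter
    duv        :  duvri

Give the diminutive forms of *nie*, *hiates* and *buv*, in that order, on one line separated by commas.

The alternation tracks the final sound of the stem — -ter when the stem ends in a voiceless consonant (*tudas*, *lowak*); -ri when the stem ends in a voiced consonant (*nanvutfol*, *duv*); -apa when the stem ends in a vowel (*panuge*, *itzo*).
*nie*: final sound = /e/, a vowel → -apa → *nieapa*.
*hiates* — final sound /s/ (a voiceless consonant) → -ter → *hiatester*.
*buv*: final sound = /v/, a voiced consonant → -ri → *buvri*.

nieapa, hiatester, buvri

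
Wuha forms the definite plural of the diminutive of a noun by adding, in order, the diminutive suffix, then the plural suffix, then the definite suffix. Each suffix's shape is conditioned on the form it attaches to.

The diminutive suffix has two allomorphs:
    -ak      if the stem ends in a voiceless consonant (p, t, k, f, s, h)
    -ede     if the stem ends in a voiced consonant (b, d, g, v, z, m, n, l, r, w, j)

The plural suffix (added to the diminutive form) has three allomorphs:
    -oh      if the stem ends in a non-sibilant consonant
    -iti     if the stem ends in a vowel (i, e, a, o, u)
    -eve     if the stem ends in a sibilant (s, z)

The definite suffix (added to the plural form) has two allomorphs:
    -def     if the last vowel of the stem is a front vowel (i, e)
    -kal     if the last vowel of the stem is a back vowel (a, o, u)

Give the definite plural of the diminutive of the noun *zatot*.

zatotakohkal

*zatot*: final consonant = /t/, voiceless → -ak → *zatotak*.
The diminutive form *zatotak*: final sound = /k/, a non-sibilant consonant → -oh → *zatotakoh*.
The last vowel of the plural form *zatotakoh* is /o/, which is a back vowel, so the definite suffix is -kal, giving *zatotakohkal*.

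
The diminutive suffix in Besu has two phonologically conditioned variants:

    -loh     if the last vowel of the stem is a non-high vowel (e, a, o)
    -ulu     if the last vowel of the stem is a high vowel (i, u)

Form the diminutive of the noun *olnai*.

*olnai* — last vowel /i/ (a high vowel) → -ulu → *olnaiulu*.

olnaiulu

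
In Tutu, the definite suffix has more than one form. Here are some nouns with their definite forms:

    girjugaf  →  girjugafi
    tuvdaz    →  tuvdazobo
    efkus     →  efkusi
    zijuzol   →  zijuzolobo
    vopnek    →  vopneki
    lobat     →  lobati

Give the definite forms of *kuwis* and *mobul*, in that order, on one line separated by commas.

kuwisi, mobulobo

Looking at the final consonant of each stem: -i when the stem ends in a voiceless consonant (*girjugaf*, *efkus*, *vopnek*, *lobat*); -obo when the stem ends in a voiced consonant (*tuvdaz*, *zijuzol*).
*kuwis*: final consonant = /s/, voiceless → -i → *kuwisi*.
Since the final consonant of *mobul* is /l/ (voiced), it takes -obo, giving *mobulobo*.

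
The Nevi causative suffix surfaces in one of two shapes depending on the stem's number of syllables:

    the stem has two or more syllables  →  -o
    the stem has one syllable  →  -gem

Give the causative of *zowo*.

zowoo

With 2 syllables, *zowo* takes -o → *zowoo*.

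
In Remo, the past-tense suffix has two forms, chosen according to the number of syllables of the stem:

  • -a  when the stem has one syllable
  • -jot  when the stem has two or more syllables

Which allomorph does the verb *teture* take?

-jot

*teture* has 3 syllables, so the suffix is -jot.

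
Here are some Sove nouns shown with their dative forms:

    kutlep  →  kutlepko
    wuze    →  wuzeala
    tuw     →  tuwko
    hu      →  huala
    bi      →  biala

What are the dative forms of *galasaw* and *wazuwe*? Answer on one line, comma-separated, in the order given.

Looking at the final sound of each stem: -ko when the stem ends in a consonant (*kutlep*, *tuw*); -ala when the stem ends in a vowel (*wuze*, *hu*, *bi*).
*galasaw*: final sound = /w/, a consonant → -ko → *galasawko*.
Since the final sound of *wazuwe* is /e/ (a vowel), it takes -ala, giving *wazuweala*.

galasawko, wazuweala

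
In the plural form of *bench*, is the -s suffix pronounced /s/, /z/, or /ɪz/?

The stem *bench* ends in a sibilant (/s, z, ʃ, ʒ, tʃ, dʒ/).
The plural suffix surfaces as /ɪz/ after sibilants, /s/ after other voiceless consonants, and /z/ after other voiced sounds.
So the plural -s on *bench* is pronounced /ɪz/.

/ɪz/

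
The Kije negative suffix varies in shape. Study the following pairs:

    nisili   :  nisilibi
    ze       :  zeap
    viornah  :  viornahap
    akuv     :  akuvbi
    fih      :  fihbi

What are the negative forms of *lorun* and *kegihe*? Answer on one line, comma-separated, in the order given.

The suffix is conditioned by the last vowel: -bi when the last vowel of the stem is a high vowel (*nisili*, *akuv*, *fih*); -ap when the last vowel of the stem is a non-high vowel (*ze*, *viornah*).
*lorun*: last vowel = /u/, a high vowel → -bi → *lorunbi*.
The last vowel of *kegihe* is /e/, which is a non-high vowel, so the suffix is -ap, giving *kegiheap*.

lorunbi, kegiheap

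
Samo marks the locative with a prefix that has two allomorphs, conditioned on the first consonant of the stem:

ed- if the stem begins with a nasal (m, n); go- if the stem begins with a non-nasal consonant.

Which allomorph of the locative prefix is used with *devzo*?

*devzo* — first consonant /d/ (non-nasal) → go-.

go-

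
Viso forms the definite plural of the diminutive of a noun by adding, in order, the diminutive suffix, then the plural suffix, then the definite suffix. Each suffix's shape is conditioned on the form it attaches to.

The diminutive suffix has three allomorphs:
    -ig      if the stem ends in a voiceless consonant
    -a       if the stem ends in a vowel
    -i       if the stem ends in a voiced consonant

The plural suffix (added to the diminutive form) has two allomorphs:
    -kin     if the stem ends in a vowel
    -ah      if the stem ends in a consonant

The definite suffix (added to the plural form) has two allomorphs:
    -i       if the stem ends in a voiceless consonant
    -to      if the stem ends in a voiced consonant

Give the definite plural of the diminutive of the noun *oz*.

ozikinto

Since the final sound of *oz* is /z/ (a voiced consonant), it takes -i, giving *ozi*.
Since the final sound of the diminutive form *ozi* is /i/ (a vowel), it takes -kin, giving *ozikin*.
Since the final consonant of the plural form *ozikin* is /n/ (voiced), it takes -to, giving *ozikinto*.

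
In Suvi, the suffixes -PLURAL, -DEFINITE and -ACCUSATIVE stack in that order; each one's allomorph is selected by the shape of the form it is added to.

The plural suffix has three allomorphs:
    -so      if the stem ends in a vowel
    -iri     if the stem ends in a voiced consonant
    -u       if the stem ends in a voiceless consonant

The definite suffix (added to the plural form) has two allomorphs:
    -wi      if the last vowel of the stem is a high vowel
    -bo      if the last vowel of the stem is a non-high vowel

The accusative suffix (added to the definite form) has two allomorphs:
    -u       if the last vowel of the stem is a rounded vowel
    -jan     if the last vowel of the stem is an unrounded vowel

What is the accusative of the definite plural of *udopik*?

Since the final sound of *udopik* is /k/ (a voiceless consonant), it takes -u, giving *udopiku*.
The plural form *udopiku* — last vowel /u/ (a high vowel) → -wi → *udopikuwi*.
The last vowel of the definite form *udopikuwi* is /i/, which is an unrounded vowel, so the accusative suffix is -jan, giving *udopikuwijan*.

udopikuwijan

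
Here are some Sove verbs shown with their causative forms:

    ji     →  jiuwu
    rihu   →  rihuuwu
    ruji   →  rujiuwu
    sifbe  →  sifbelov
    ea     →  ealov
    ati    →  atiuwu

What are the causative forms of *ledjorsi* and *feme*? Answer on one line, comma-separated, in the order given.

ledjorsiuwu, femelov

Looking at the last vowel of each stem: -uwu when the last vowel of the stem is a high vowel (*ji*, *rihu*, *ruji*, *ati*); -lov when the last vowel of the stem is a non-high vowel (*sifbe*, *ea*).
*ledjorsi*: last vowel = /i/, a high vowel → -uwu → *ledjorsiuwu*.
The last vowel of *feme* is /e/, which is a non-high vowel, so the suffix is -lov, giving *femelov*.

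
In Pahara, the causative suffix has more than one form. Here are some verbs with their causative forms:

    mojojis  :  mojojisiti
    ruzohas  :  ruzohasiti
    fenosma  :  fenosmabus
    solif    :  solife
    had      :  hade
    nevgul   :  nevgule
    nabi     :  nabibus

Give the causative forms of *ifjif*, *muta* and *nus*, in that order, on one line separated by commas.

The pattern is sibilance of the final sound: -iti when the stem ends in a sibilant (*mojojis*, *ruzohas*); -e when the stem ends in a non-sibilant consonant (*solif*, *had*, *nevgul*); -bus when the stem ends in a vowel (*fenosma*, *nabi*).
*ifjif*: final sound = /f/, a non-sibilant consonant → -e → *ifjife*.
*muta* — final sound /a/ (a vowel) → -bus → *mutabus*.
*nus*: final sound = /s/, a sibilant → -iti → *nusiti*.

ifjife, mutabus, nusiti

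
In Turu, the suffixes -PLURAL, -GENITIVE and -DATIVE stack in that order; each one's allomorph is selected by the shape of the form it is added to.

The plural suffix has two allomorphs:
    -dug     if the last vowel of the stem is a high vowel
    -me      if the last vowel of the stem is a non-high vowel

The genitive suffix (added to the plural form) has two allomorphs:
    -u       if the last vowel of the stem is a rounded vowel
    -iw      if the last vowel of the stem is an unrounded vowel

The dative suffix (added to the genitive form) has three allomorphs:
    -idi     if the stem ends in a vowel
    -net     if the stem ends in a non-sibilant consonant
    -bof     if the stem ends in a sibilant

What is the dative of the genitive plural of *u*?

uduguidi

The last vowel of *u* is /u/, which is a high vowel, so the plural suffix is -dug, giving *udug*.
The plural form *udug*: last vowel = /u/, a rounded vowel → -u → *udugu*.
Since the final sound of the genitive form *udugu* is /u/ (a vowel), it takes -idi, giving *uduguidi*.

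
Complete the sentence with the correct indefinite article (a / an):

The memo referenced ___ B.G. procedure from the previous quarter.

a

The indefinite article is chosen by the initial *sound* of the following word, not its spelling.
The initialism *B.G.* is read letter by letter; the first letter, B, is pronounced /biː/, which begins with a consonant sound.
So the article is *a*: The memo referenced a B.G. procedure from the previous quarter.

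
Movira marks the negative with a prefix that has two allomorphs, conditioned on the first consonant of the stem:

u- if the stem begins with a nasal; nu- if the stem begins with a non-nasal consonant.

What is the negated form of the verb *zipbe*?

nuzipbe

Since the first consonant of *zipbe* is /z/ (non-nasal), it takes nu-, giving *nuzipbe*.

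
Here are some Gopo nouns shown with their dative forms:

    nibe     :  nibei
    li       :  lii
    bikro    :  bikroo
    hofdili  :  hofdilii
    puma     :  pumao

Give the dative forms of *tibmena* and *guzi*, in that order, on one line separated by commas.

tibmenao, guzii

The pattern is front/back vowel harmony: -i when the last vowel of the stem is a front vowel (*nibe*, *li*, *hofdili*); -o when the last vowel of the stem is a back vowel (*bikro*, *puma*).
*tibmena* — last vowel /a/ (a back vowel) → -o → *tibmenao*.
*guzi* — last vowel /i/ (a front vowel) → -i → *guzii*.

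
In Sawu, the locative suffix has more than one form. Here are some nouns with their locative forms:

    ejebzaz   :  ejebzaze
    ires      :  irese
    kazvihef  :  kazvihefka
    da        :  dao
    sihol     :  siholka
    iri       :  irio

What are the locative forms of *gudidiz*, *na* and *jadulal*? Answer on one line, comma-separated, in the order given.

Looking at the final sound of each stem: -e when the stem ends in a sibilant (*ejebzaz*, *ires*); -ka when the stem ends in a non-sibilant consonant (*kazvihef*, *sihol*); -o when the stem ends in a vowel (*da*, *iri*).
The final sound of *gudidiz* is /z/, which is a sibilant, so the suffix is -e, giving *gudidize*.
*na*: final sound = /a/, a vowel → -o → *nao*.
The final sound of *jadulal* is /l/, which is a non-sibilant consonant, so the suffix is -ka, giving *jadulalka*.

gudidize, nao, jadulalka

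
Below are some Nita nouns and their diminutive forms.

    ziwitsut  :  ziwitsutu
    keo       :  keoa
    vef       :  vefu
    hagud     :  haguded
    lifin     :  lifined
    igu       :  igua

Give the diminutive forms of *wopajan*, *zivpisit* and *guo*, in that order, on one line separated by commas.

Looking at the final sound of each stem: -u when the stem ends in a voiceless consonant (*ziwitsut*, *vef*); -ed when the stem ends in a voiced consonant (*hagud*, *lifin*); -a when the stem ends in a vowel (*keo*, *igu*).
The final sound of *wopajan* is /n/, which is a voiced consonant, so the suffix is -ed, giving *wopajaned*.
Since the final sound of *zivpisit* is /t/ (a voiceless consonant), it takes -u, giving *zivpisitu*.
Since the final sound of *guo* is /o/ (a vowel), it takes -a, giving *guoa*.

wopajaned, zivpisitu, guoa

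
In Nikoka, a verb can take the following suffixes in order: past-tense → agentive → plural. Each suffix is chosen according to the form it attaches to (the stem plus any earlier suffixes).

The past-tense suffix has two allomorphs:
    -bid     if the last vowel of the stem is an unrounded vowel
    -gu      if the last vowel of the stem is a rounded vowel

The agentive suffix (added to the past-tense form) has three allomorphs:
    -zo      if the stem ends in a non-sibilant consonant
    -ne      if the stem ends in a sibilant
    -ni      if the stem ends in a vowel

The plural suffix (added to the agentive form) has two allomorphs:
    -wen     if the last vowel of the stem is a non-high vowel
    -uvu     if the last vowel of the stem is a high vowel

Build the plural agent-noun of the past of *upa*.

upabidzowen

Since the last vowel of *upa* is /a/ (an unrounded vowel), it takes -bid, giving *upabid*.
The past-tense form *upabid*: final sound = /d/, a non-sibilant consonant → -zo → *upabidzo*.
The last vowel of the agentive form *upabidzo* is /o/, which is a non-high vowel, so the plural suffix is -wen, giving *upabidzowen*.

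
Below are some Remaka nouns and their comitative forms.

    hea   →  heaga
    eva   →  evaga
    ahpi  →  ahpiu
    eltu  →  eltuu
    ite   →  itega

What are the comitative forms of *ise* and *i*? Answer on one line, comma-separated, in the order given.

The alternation tracks the last vowel of the stem — -u when the last vowel of the stem is a high vowel (*ahpi*, *eltu*); -ga when the last vowel of the stem is a non-high vowel (*hea*, *eva*, *ite*).
*ise*: last vowel = /e/, a non-high vowel → -ga → *isega*.
*i*: last vowel = /i/, a high vowel → -u → *iu*.

isega, iu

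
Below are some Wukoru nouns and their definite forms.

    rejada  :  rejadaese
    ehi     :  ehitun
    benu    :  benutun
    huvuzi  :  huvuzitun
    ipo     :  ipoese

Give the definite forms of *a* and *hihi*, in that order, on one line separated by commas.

aese, hihitun

Looking at the last vowel of each stem: -tun when the last vowel of the stem is a high vowel (*ehi*, *benu*, *huvuzi*); -ese when the last vowel of the stem is a non-high vowel (*rejada*, *ipo*).
The last vowel of *a* is /a/, which is a non-high vowel, so the suffix is -ese, giving *aese*.
*hihi*: last vowel = /i/, a high vowel → -tun → *hihitun*.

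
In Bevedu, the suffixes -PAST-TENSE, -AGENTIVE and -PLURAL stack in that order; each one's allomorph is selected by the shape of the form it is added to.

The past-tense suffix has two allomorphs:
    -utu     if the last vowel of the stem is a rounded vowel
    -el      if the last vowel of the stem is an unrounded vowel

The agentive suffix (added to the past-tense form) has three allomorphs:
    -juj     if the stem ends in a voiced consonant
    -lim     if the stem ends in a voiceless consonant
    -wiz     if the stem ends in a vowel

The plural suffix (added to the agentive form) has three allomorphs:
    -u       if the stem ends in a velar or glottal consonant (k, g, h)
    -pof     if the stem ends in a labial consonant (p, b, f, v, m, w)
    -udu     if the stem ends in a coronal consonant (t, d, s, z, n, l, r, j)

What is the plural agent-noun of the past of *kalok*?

kalokutuwizudu

Since the last vowel of *kalok* is /o/ (a rounded vowel), it takes -utu, giving *kalokutu*.
The past-tense form *kalokutu* — final sound /u/ (a vowel) → -wiz → *kalokutuwiz*.
The agentive form *kalokutuwiz* — final consonant /z/ (coronal) → -udu → *kalokutuwizudu*.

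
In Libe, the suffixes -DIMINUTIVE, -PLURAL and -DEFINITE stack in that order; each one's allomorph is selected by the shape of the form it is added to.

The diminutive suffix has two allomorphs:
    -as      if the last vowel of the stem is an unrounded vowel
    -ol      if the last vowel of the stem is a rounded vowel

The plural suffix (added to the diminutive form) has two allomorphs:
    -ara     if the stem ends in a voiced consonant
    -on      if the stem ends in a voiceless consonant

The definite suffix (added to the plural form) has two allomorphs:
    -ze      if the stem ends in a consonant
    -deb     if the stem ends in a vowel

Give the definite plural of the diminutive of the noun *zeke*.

The last vowel of *zeke* is /e/, which is an unrounded vowel, so the diminutive suffix is -as, giving *zekeas*.
The diminutive form *zekeas* — final consonant /s/ (voiceless) → -on → *zekeason*.
The plural form *zekeason* — final sound /n/ (a consonant) → -ze → *zekeasonze*.

zekeasonze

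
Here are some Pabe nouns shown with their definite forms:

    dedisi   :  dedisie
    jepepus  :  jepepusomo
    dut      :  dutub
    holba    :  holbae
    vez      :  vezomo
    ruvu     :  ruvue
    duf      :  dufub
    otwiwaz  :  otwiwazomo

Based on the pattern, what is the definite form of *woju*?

The suffix is conditioned by the final sound: -omo when the stem ends in a sibilant (*jepepus*, *vez*, *otwiwaz*); -ub when the stem ends in a non-sibilant consonant (*dut*, *duf*); -e when the stem ends in a vowel (*dedisi*, *holba*, *ruvu*).
Since the final sound of *woju* is /u/ (a vowel), it takes -e, giving *wojue*.

wojue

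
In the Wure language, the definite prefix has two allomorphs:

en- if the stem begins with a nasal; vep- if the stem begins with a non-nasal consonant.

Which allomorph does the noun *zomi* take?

The first consonant of *zomi* is /z/, which is non-nasal, so the prefix is vep-.

vep-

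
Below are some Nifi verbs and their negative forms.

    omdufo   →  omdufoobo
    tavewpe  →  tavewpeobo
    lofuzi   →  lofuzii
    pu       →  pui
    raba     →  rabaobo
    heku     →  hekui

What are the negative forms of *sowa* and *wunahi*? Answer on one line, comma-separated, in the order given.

sowaobo, wunahii

The alternation tracks the last vowel of the stem — -i when the last vowel of the stem is a high vowel (*lofuzi*, *pu*, *heku*); -obo when the last vowel of the stem is a non-high vowel (*omdufo*, *tavewpe*, *raba*).
*sowa* — last vowel /a/ (a non-high vowel) → -obo → *sowaobo*.
*wunahi*: last vowel = /i/, a high vowel → -i → *wunahii*.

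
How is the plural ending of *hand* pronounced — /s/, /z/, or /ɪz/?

The stem *hand* ends in a voiced non-sibilant sound.
The plural suffix surfaces as /ɪz/ after sibilants, /s/ after other voiceless consonants, and /z/ after other voiced sounds.
So the plural -s on *hand* is pronounced /z/.

/z/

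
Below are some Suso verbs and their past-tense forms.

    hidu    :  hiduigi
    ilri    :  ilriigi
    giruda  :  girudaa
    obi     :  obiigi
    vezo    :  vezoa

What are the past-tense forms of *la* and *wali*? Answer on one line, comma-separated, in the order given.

The suffix is conditioned by the last vowel: -igi when the last vowel of the stem is a high vowel (*hidu*, *ilri*, *obi*); -a when the last vowel of the stem is a non-high vowel (*giruda*, *vezo*).
Since the last vowel of *la* is /a/ (a non-high vowel), it takes -a, giving *laa*.
*wali*: last vowel = /i/, a high vowel → -igi → *waliigi*.

laa, waliigi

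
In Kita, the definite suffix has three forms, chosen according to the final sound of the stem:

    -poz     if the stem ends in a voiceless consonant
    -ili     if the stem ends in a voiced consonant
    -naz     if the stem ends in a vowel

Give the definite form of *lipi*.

Since the final sound of *lipi* is /i/ (a vowel), it takes -naz, giving *lipinaz*.

lipinaz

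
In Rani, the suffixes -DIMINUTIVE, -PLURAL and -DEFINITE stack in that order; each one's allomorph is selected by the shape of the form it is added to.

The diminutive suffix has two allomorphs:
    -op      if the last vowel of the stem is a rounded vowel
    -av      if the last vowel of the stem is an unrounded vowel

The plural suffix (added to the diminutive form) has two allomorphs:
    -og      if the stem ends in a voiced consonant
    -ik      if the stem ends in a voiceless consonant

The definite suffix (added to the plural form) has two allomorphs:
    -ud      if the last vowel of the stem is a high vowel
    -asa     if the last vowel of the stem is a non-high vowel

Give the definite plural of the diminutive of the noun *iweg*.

iwegavogasa

*iweg* — last vowel /e/ (an unrounded vowel) → -av → *iwegav*.
The final consonant of the diminutive form *iwegav* is /v/, which is voiced, so the plural suffix is -og, giving *iwegavog*.
The last vowel of the plural form *iwegavog* is /o/, which is a non-high vowel, so the definite suffix is -asa, giving *iwegavogasa*.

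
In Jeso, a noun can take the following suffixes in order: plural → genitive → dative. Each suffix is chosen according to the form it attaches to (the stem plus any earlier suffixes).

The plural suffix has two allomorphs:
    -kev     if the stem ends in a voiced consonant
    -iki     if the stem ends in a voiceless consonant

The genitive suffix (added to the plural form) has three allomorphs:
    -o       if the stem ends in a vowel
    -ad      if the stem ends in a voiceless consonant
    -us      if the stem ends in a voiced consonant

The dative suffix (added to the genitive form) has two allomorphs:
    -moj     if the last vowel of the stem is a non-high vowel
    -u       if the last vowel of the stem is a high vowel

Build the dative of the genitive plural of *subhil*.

subhilkevusu

*subhil*: final consonant = /l/, voiced → -kev → *subhilkev*.
The plural form *subhilkev* — final sound /v/ (a voiced consonant) → -us → *subhilkevus*.
The genitive form *subhilkevus* — last vowel /u/ (a high vowel) → -u → *subhilkevusu*.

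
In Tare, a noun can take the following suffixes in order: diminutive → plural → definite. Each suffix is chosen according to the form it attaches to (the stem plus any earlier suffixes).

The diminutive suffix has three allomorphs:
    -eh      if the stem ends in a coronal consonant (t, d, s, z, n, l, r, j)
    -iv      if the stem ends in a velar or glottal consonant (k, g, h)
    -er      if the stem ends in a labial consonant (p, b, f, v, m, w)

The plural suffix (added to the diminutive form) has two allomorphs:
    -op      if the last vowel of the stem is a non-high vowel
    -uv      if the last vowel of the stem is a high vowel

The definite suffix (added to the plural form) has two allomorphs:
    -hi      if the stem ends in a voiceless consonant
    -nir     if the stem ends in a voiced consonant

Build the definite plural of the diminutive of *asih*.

asihivuvnir

Since the final consonant of *asih* is /h/ (velar/glottal), it takes -iv, giving *asihiv*.
The last vowel of the diminutive form *asihiv* is /i/, which is a high vowel, so the plural suffix is -uv, giving *asihivuv*.
The final consonant of the plural form *asihivuv* is /v/, which is voiced, so the definite suffix is -nir, giving *asihivuvnir*.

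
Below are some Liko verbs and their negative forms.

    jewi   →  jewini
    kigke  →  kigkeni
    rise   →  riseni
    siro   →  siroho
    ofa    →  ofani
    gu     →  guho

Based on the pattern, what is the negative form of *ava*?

The alternation tracks the last vowel of the stem — -ho when the last vowel of the stem is a rounded vowel (*siro*, *gu*); -ni when the last vowel of the stem is an unrounded vowel (*jewi*, *kigke*, *rise*, *ofa*).
*ava*: last vowel = /a/, an unrounded vowel → -ni → *avani*.

avani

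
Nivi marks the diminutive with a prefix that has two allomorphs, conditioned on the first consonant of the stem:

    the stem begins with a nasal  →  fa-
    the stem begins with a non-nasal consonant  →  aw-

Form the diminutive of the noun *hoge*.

*hoge* — first consonant /h/ (non-nasal) → aw- → *awhoge*.

awhoge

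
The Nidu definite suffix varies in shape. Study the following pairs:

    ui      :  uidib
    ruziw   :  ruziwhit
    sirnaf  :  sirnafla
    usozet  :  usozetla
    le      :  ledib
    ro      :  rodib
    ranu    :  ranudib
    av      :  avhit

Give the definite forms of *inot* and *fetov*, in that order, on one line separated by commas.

inotla, fetovhit

The pattern is voicing of the final sound: -la when the stem ends in a voiceless consonant (*sirnaf*, *usozet*); -hit when the stem ends in a voiced consonant (*ruziw*, *av*); -dib when the stem ends in a vowel (*ui*, *le*, *ro*, *ranu*).
Since the final sound of *inot* is /t/ (a voiceless consonant), it takes -la, giving *inotla*.
The final sound of *fetov* is /v/, which is a voiced consonant, so the suffix is -hit, giving *fetovhit*.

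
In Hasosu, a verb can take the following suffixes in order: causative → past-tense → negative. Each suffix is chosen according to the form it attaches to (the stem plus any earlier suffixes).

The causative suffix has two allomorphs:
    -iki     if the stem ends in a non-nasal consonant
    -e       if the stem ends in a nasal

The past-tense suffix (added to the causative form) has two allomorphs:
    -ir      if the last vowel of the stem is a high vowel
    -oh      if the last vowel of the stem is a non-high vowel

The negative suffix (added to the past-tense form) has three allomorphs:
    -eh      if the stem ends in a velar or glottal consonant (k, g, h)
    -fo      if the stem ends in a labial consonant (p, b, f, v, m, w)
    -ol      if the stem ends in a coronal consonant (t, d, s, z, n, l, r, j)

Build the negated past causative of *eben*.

Since the final consonant of *eben* is /n/ (a nasal), it takes -e, giving *ebene*.
The causative form *ebene*: last vowel = /e/, a non-high vowel → -oh → *ebeneoh*.
Since the final consonant of the past-tense form *ebeneoh* is /h/ (velar/glottal), it takes -eh, giving *ebeneoheh*.

ebeneoheh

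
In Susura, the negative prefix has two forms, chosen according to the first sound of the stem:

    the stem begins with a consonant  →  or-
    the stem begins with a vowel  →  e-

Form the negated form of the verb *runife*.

The first sound of *runife* is /r/, which is a consonant, so the prefix is or-, giving *orrunife*.

orrunife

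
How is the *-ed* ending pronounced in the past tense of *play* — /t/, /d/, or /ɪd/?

/d/

The stem *play* ends in a voiced sound other than /d/.
The -ed suffix is realized as /ɪd/ after /t, d/; as /t/ after other voiceless consonants; and as /d/ after other voiced sounds.
So -ed on *play* is pronounced /d/.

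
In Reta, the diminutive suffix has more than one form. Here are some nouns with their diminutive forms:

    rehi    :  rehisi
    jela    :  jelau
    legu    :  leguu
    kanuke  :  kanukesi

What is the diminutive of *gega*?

gegau

The alternation tracks the last vowel of the stem — -si when the last vowel of the stem is a front vowel (*rehi*, *kanuke*); -u when the last vowel of the stem is a back vowel (*jela*, *legu*).
Since the last vowel of *gega* is /a/ (a back vowel), it takes -u, giving *gegau*.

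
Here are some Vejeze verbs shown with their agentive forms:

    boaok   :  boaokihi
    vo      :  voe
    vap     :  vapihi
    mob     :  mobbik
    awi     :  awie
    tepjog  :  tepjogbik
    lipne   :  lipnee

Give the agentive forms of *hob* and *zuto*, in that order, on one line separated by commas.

The suffix is conditioned by the final sound: -ihi when the stem ends in a voiceless consonant (*boaok*, *vap*); -bik when the stem ends in a voiced consonant (*mob*, *tepjog*); -e when the stem ends in a vowel (*vo*, *awi*, *lipne*).
The final sound of *hob* is /b/, which is a voiced consonant, so the suffix is -bik, giving *hobbik*.
*zuto*: final sound = /o/, a vowel → -e → *zutoe*.

hobbik, zutoe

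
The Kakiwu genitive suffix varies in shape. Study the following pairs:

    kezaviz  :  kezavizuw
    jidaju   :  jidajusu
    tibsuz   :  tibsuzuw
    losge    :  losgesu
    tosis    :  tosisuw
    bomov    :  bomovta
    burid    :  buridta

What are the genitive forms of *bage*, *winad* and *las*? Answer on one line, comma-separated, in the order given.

Looking at the final sound of each stem: -uw when the stem ends in a sibilant (*kezaviz*, *tibsuz*, *tosis*); -ta when the stem ends in a non-sibilant consonant (*bomov*, *burid*); -su when the stem ends in a vowel (*jidaju*, *losge*).
The final sound of *bage* is /e/, which is a vowel, so the suffix is -su, giving *bagesu*.
*winad* — final sound /d/ (a non-sibilant consonant) → -ta → *winadta*.
*las* — final sound /s/ (a sibilant) → -uw → *lasuw*.

bagesu, winadta, lasuw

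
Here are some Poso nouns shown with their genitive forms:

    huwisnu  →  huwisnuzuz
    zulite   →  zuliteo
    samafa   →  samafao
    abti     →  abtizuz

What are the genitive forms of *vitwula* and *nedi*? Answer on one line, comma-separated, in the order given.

Looking at the last vowel of each stem: -zuz when the last vowel of the stem is a high vowel (*huwisnu*, *abti*); -o when the last vowel of the stem is a non-high vowel (*zulite*, *samafa*).
Since the last vowel of *vitwula* is /a/ (a non-high vowel), it takes -o, giving *vitwulao*.
*nedi* — last vowel /i/ (a high vowel) → -zuz → *nedizuz*.

vitwulao, nedizuz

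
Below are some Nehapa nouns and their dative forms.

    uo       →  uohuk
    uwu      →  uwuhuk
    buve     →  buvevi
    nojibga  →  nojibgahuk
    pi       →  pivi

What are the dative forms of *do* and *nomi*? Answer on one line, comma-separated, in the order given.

Looking at the last vowel of each stem: -vi when the last vowel of the stem is a front vowel (*buve*, *pi*); -huk when the last vowel of the stem is a back vowel (*uo*, *uwu*, *nojibga*).
Since the last vowel of *do* is /o/ (a back vowel), it takes -huk, giving *dohuk*.
*nomi*: last vowel = /i/, a front vowel → -vi → *nomivi*.

dohuk, nomivi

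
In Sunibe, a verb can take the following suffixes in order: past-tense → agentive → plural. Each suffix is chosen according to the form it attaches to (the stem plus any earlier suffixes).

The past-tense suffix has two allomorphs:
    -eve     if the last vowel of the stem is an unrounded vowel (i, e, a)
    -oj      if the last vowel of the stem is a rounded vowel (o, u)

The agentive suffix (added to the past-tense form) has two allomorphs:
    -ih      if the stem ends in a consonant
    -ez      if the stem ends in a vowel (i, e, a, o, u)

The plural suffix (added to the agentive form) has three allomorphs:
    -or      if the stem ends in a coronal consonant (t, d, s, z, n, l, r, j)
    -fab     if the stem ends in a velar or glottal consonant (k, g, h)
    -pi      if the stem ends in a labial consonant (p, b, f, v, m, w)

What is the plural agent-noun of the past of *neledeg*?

The last vowel of *neledeg* is /e/, which is an unrounded vowel, so the past-tense suffix is -eve, giving *neledegeve*.
The past-tense form *neledegeve* — final sound /e/ (a vowel) → -ez → *neledegeveez*.
Since the final consonant of the agentive form *neledegeveez* is /z/ (coronal), it takes -or, giving *neledegeveezor*.

neledegeveezor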